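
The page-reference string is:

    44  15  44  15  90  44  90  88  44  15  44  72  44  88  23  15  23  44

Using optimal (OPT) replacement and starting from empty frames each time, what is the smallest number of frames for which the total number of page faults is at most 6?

4

f=1: 18 faults
f=2: 10 faults
f=3: 7 faults
f=4: 6 faults
f=5: 6 faults
f=6: 6 faults
Smallest f with faults ≤ 6 is 4.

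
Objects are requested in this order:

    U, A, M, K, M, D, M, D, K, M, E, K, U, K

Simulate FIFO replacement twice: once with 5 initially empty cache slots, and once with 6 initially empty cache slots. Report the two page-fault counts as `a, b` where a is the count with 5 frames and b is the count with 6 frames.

5 frames: F F F F . F . . . . F . F . → 7 faults.
6 frames: F F F F . F . . . . F . . . → 6 faults.
6 < 7: adding a frame reduced faults, as is typical.

7, 6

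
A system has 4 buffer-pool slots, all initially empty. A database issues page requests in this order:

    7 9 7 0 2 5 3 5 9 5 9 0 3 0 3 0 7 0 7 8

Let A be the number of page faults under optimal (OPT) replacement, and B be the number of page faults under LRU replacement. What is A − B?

-2

Under OPT: F F . F F F F . . . . . . . . . F . . F → 8 faults.
Under LRU: F F . F F F F . F . . F . . . . F . . F → 10 faults.
A − B = 8 − 10 = -2.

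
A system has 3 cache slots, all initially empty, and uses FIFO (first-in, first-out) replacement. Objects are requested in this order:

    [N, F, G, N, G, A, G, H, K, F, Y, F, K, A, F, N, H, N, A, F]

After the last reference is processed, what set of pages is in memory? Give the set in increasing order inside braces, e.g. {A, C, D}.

{F, H, N}

N -> miss, frames (N)
F -> miss, frames (N F)
G -> miss, frames (N F G)
N -> hit
G -> hit
A -> miss, evict N, frames (F G A)
G -> hit
H -> miss, evict F, frames (G A H)
K -> miss, evict G, frames (A H K)
F -> miss, evict A, frames (H K F)
Y -> miss, evict H, frames (K F Y)
F -> hit
K -> hit
A -> miss, evict K, frames (F Y A)
F -> hit
N -> miss, evict F, frames (Y A N)
H -> miss, evict Y, frames (A N H)
N -> hit
A -> hit
F -> miss, evict A, frames (N H F)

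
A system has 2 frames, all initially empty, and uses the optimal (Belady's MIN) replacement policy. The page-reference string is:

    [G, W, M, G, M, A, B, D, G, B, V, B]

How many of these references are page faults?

G → miss, frames [G]
W → miss, frames [G, W]
M → miss, evict W, frames [G, M]
G → hit
M → hit
A → miss, evict M, frames [G, A]
B → miss, evict A, frames [G, B]
D → miss, evict B, frames [G, D]
G → hit
B → miss, evict D, frames [G, B]
V → miss, evict G, frames [B, V]
B → hit
Page faults: 8.

8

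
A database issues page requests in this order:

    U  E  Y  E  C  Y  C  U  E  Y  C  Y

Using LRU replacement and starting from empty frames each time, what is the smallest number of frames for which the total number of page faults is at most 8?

3

f=1: 12 faults
f=2: 9 faults
f=3: 8 faults
f=4: 4 faults
Smallest f with faults ≤ 8 is 3.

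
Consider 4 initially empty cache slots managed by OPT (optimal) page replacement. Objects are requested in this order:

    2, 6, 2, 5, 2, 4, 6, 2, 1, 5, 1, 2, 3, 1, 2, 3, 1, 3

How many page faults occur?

2: miss, frames {2}
6: miss, frames {2,6}
2: hit
5: miss, frames {2,6,5}
2: hit
4: miss, frames {2,6,5,4}
6: hit
2: hit
1: miss, evict 4, frames {2,6,5,1}
5: hit
1: hit
2: hit
3: miss, evict 5, frames {2,6,1,3}
1: hit
2: hit
3: hit
1: hit
3: hit
Page faults: 6.

6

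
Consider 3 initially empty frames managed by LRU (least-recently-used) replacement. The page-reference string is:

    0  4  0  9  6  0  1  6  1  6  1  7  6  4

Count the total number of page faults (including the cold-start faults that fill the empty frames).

7

0 → miss, frames {0}
4 → miss, frames {0,4}
0 → hit
9 → miss, frames {4,0,9}
6 → miss, evict 4, frames {0,9,6}
0 → hit
1 → miss, evict 9, frames {6,0,1}
6 → hit
1 → hit
6 → hit
1 → hit
7 → miss, evict 0, frames {6,1,7}
6 → hit
4 → miss, evict 1, frames {7,6,4}
Page faults: 7.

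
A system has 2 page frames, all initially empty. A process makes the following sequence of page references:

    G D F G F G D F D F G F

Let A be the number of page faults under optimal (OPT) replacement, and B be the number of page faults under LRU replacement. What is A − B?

Under OPT: F F F . . . F . . . F . → 5 faults.
Under LRU: F F F F . . F F . . F . → 7 faults.
A − B = 5 − 7 = -2.

-2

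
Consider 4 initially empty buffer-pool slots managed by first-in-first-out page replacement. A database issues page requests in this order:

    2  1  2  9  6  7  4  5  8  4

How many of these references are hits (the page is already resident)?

2 -> miss, frames (2)
1 -> miss, frames (2 1)
2 -> hit
9 -> miss, frames (2 1 9)
6 -> miss, frames (2 1 9 6)
7 -> miss, evict 2, frames (1 9 6 7)
4 -> miss, evict 1, frames (9 6 7 4)
5 -> miss, evict 9, frames (6 7 4 5)
8 -> miss, evict 6, frames (7 4 5 8)
4 -> hit
Hits: 2.

2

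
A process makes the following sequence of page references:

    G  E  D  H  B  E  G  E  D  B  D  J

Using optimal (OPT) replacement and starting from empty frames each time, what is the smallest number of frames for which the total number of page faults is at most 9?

2

f=1: 12 faults
f=2: 9 faults
f=3: 7 faults
f=4: 6 faults
f=5: 6 faults
f=6: 6 faults
Smallest f with faults ≤ 9 is 2.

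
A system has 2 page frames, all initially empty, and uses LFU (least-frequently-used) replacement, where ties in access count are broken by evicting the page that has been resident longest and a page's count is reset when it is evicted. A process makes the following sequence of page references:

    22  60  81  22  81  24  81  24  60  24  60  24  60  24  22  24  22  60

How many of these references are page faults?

22 -> miss, frames {22}
60 -> miss, frames {22,60}
81 -> miss, evict 22, frames {60,81}
22 -> miss, evict 60, frames {81,22}
81 -> hit
24 -> miss, evict 22, frames {81,24}
81 -> hit
24 -> hit
60 -> miss, evict 24, frames {81,60}
24 -> miss, evict 60, frames {81,24}
60 -> miss, evict 24, frames {81,60}
24 -> miss, evict 60, frames {81,24}
60 -> miss, evict 24, frames {81,60}
24 -> miss, evict 60, frames {81,24}
22 -> miss, evict 24, frames {81,22}
24 -> miss, evict 22, frames {81,24}
22 -> miss, evict 24, frames {81,22}
60 -> miss, evict 22, frames {81,60}
Page faults: 15.

15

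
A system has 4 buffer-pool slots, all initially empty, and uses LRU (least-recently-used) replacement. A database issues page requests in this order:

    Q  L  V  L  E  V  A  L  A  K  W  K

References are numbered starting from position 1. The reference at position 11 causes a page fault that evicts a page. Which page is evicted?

pos 1: Q → miss, frames {Q}
pos 2: L → miss, frames {Q,L}
pos 3: V → miss, frames {Q,L,V}
pos 4: L → hit
pos 5: E → miss, frames {Q,V,L,E}
pos 6: V → hit
pos 7: A → miss, evict Q, frames {L,E,V,A}
pos 8: L → hit
pos 9: A → hit
pos 10: K → miss, evict E, frames {V,L,A,K}
pos 11: W → miss, evict V, frames {L,A,K,W}
At position 11, page V is evicted.

V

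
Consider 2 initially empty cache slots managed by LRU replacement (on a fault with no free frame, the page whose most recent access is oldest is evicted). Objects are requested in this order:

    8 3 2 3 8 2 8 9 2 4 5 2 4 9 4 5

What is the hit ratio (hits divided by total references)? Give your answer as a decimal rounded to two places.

0.19

8 -> miss, frames {8}
3 -> miss, frames {8,3}
2 -> miss, evict 8, frames {3,2}
3 -> hit
8 -> miss, evict 2, frames {3,8}
2 -> miss, evict 3, frames {8,2}
8 -> hit
9 -> miss, evict 2, frames {8,9}
2 -> miss, evict 8, frames {9,2}
4 -> miss, evict 9, frames {2,4}
5 -> miss, evict 2, frames {4,5}
2 -> miss, evict 4, frames {5,2}
4 -> miss, evict 5, frames {2,4}
9 -> miss, evict 2, frames {4,9}
4 -> hit
5 -> miss, evict 9, frames {4,5}
Hits: 3 of 16 references → 3/16 = 0.1875.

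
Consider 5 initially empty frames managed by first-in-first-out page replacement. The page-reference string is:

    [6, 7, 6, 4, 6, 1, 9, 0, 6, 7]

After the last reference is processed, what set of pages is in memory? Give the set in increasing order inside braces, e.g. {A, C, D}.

{0, 1, 6, 7, 9}

6 → fault, frames [6]
7 → fault, frames [6, 7]
6 → hit
4 → fault, frames [6, 7, 4]
6 → hit
1 → fault, frames [6, 7, 4, 1]
9 → fault, frames [6, 7, 4, 1, 9]
0 → fault, evict 6, frames [7, 4, 1, 9, 0]
6 → fault, evict 7, frames [4, 1, 9, 0, 6]
7 → fault, evict 4, frames [1, 9, 0, 6, 7]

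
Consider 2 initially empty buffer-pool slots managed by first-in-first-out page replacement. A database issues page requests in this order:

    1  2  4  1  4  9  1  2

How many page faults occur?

6

1 -> fault, frames (1)
2 -> fault, frames (1 2)
4 -> fault, evict 1, frames (2 4)
1 -> fault, evict 2, frames (4 1)
4 -> hit
9 -> fault, evict 4, frames (1 9)
1 -> hit
2 -> fault, evict 1, frames (9 2)
Page faults: 6.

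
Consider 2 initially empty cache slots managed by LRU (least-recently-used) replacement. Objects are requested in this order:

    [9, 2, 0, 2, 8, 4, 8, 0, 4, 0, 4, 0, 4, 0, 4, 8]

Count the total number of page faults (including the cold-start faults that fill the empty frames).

9: miss, frames (9)
2: miss, frames (9 2)
0: miss, evict 9, frames (2 0)
2: hit
8: miss, evict 0, frames (2 8)
4: miss, evict 2, frames (8 4)
8: hit
0: miss, evict 4, frames (8 0)
4: miss, evict 8, frames (0 4)
0: hit
4: hit
0: hit
4: hit
0: hit
4: hit
8: miss, evict 0, frames (4 8)
Page faults: 8.

8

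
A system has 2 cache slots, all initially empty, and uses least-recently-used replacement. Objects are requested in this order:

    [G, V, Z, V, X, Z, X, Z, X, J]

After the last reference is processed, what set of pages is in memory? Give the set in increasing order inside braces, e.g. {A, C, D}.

{J, X}

G -> fault, frames (G)
V -> fault, frames (G V)
Z -> fault, evict G, frames (V Z)
V -> hit
X -> fault, evict Z, frames (V X)
Z -> fault, evict V, frames (X Z)
X -> hit
Z -> hit
X -> hit
J -> fault, evict Z, frames (X J)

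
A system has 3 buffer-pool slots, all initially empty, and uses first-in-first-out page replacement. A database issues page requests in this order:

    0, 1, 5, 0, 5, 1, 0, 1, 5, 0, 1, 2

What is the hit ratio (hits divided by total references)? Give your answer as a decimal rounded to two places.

0 → miss, frames [0]
1 → miss, frames [0, 1]
5 → miss, frames [0, 1, 5]
0 → hit
5 → hit
1 → hit
0 → hit
1 → hit
5 → hit
0 → hit
1 → hit
2 → miss, evict 0, frames [1, 5, 2]
Hits: 8 of 12 references → 8/12 = 0.6667.

0.67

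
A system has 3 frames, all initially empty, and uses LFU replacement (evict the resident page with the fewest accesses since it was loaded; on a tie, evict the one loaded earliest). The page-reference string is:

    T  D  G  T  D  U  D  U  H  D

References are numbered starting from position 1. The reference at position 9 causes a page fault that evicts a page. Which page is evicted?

T

pos 1: T -> fault, frames [T]
pos 2: D -> fault, frames [T, D]
pos 3: G -> fault, frames [T, D, G]
pos 4: T -> hit
pos 5: D -> hit
pos 6: U -> fault, evict G, frames [T, D, U]
pos 7: D -> hit
pos 8: U -> hit
pos 9: H -> fault, evict T, frames [D, U, H]
At position 9, page T is evicted.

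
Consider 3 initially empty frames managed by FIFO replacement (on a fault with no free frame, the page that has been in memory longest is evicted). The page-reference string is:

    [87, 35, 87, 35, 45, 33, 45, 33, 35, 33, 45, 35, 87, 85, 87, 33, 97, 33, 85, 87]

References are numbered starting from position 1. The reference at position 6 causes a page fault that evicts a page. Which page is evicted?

pos 1: 87: miss, frames [87]
pos 2: 35: miss, frames [87, 35]
pos 3: 87: hit
pos 4: 35: hit
pos 5: 45: miss, frames [87, 35, 45]
pos 6: 33: miss, evict 87, frames [35, 45, 33]
At position 6, page 87 is evicted.

87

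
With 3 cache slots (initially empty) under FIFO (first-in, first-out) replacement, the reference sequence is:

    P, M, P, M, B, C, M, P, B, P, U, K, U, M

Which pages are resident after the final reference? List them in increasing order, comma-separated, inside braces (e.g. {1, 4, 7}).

P -> fault, frames [P]
M -> fault, frames [P, M]
P -> hit
M -> hit
B -> fault, frames [P, M, B]
C -> fault, evict P, frames [M, B, C]
M -> hit
P -> fault, evict M, frames [B, C, P]
B -> hit
P -> hit
U -> fault, evict B, frames [C, P, U]
K -> fault, evict C, frames [P, U, K]
U -> hit
M -> fault, evict P, frames [U, K, M]

{K, M, U}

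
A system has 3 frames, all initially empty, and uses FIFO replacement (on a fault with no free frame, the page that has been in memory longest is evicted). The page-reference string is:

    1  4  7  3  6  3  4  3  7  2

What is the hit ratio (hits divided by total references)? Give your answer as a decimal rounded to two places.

1 → miss, frames [1]
4 → miss, frames [1, 4]
7 → miss, frames [1, 4, 7]
3 → miss, evict 1, frames [4, 7, 3]
6 → miss, evict 4, frames [7, 3, 6]
3 → hit
4 → miss, evict 7, frames [3, 6, 4]
3 → hit
7 → miss, evict 3, frames [6, 4, 7]
2 → miss, evict 6, frames [4, 7, 2]
Hits: 2 of 10 references → 2/10 = 0.2000.

0.20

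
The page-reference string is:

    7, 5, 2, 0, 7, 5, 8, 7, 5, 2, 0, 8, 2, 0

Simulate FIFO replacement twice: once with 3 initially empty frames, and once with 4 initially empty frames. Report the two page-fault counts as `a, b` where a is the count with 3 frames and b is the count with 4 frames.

3 frames: F F F F F F F . . F F . . . → 9 faults.
4 frames: F F F F . . F F F F F F . . → 10 faults.
10 > 9: adding a frame increased faults — Belady's anomaly.

9, 10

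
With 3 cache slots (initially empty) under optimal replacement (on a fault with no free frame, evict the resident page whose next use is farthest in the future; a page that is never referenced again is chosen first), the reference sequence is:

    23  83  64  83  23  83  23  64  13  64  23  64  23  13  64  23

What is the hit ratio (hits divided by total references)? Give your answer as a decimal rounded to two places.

23 -> fault, frames (23)
83 -> fault, frames (23 83)
64 -> fault, frames (23 83 64)
83 -> hit
23 -> hit
83 -> hit
23 -> hit
64 -> hit
13 -> fault, evict 83, frames (23 64 13)
64 -> hit
23 -> hit
64 -> hit
23 -> hit
13 -> hit
64 -> hit
23 -> hit
Hits: 12 of 16 references → 12/16 = 0.7500.

0.75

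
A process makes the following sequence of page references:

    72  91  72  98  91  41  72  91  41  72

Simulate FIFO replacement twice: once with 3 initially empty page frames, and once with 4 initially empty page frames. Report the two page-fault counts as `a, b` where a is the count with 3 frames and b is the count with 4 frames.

6, 4

3 frames: F F . F . F F F . . → 6 faults.
4 frames: F F . F . F . . . . → 4 faults.
4 < 6: adding a frame reduced faults, as is typical.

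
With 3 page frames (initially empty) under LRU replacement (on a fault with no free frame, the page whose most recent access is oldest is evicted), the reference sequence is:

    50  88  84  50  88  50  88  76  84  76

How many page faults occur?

50 → fault, frames [50]
88 → fault, frames [50, 88]
84 → fault, frames [50, 88, 84]
50 → hit
88 → hit
50 → hit
88 → hit
76 → fault, evict 84, frames [50, 88, 76]
84 → fault, evict 50, frames [88, 76, 84]
76 → hit
Page faults: 5.

5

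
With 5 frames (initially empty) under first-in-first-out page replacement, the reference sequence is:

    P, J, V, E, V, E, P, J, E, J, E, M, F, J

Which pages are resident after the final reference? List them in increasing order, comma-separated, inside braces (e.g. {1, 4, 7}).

{E, F, J, M, V}

P → miss, frames {P}
J → miss, frames {P,J}
V → miss, frames {P,J,V}
E → miss, frames {P,J,V,E}
V → hit
E → hit
P → hit
J → hit
E → hit
J → hit
E → hit
M → miss, frames {P,J,V,E,M}
F → miss, evict P, frames {J,V,E,M,F}
J → hit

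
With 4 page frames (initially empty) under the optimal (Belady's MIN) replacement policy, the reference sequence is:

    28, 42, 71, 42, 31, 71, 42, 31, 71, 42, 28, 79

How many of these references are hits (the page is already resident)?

28 → miss, frames (28)
42 → miss, frames (28 42)
71 → miss, frames (28 42 71)
42 → hit
31 → miss, frames (28 42 71 31)
71 → hit
42 → hit
31 → hit
71 → hit
42 → hit
28 → hit
79 → miss, evict 31, frames (28 42 71 79)
Hits: 7.

7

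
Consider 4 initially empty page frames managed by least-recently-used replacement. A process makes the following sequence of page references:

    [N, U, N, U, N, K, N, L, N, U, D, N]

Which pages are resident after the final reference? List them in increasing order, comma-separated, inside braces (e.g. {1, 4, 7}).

{D, L, N, U}

N -> fault, frames (N)
U -> fault, frames (N U)
N -> hit
U -> hit
N -> hit
K -> fault, frames (U N K)
N -> hit
L -> fault, frames (U K N L)
N -> hit
U -> hit
D -> fault, evict K, frames (L N U D)
N -> hit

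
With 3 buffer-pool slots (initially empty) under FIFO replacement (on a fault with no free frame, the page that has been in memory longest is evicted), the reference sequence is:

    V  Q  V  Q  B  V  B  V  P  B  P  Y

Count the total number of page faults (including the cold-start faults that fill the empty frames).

V → fault, frames (V)
Q → fault, frames (V Q)
V → hit
Q → hit
B → fault, frames (V Q B)
V → hit
B → hit
V → hit
P → fault, evict V, frames (Q B P)
B → hit
P → hit
Y → fault, evict Q, frames (B P Y)
Page faults: 5.

5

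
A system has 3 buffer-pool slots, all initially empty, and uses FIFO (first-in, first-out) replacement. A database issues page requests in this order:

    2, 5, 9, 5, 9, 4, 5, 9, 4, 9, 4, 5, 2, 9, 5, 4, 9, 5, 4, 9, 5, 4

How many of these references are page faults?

8

2 -> miss, frames (2)
5 -> miss, frames (2 5)
9 -> miss, frames (2 5 9)
5 -> hit
9 -> hit
4 -> miss, evict 2, frames (5 9 4)
5 -> hit
9 -> hit
4 -> hit
9 -> hit
4 -> hit
5 -> hit
2 -> miss, evict 5, frames (9 4 2)
9 -> hit
5 -> miss, evict 9, frames (4 2 5)
4 -> hit
9 -> miss, evict 4, frames (2 5 9)
5 -> hit
4 -> miss, evict 2, frames (5 9 4)
9 -> hit
5 -> hit
4 -> hit
Page faults: 8.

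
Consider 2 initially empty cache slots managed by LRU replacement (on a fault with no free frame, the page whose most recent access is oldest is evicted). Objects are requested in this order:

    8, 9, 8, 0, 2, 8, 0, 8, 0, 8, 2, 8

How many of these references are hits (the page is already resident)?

5

8 -> miss, frames (8)
9 -> miss, frames (8 9)
8 -> hit
0 -> miss, evict 9, frames (8 0)
2 -> miss, evict 8, frames (0 2)
8 -> miss, evict 0, frames (2 8)
0 -> miss, evict 2, frames (8 0)
8 -> hit
0 -> hit
8 -> hit
2 -> miss, evict 0, frames (8 2)
8 -> hit
Hits: 5.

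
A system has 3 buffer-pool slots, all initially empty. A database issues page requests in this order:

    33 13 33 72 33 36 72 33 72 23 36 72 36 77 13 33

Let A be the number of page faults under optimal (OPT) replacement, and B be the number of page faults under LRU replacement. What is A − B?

-1

Under OPT: F F . F . F . . . F . . . F F F → 8 faults.
Under LRU: F F . F . F . . . F F . . F F F → 9 faults.
A − B = 8 − 9 = -1.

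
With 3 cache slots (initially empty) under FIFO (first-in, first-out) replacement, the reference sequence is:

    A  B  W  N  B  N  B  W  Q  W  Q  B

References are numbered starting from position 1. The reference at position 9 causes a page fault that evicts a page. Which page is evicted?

B

pos 1: A → miss, frames {A}
pos 2: B → miss, frames {A,B}
pos 3: W → miss, frames {A,B,W}
pos 4: N → miss, evict A, frames {B,W,N}
pos 5: B → hit
pos 6: N → hit
pos 7: B → hit
pos 8: W → hit
pos 9: Q → miss, evict B, frames {W,N,Q}
At position 9, page B is evicted.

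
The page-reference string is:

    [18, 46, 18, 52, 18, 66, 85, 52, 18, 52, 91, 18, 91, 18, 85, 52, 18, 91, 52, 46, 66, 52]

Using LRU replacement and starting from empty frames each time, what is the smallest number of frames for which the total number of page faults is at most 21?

2

f=1: 22 faults
f=2: 17 faults
f=3: 13 faults
f=4: 8 faults
f=5: 8 faults
f=6: 6 faults
Smallest f with faults ≤ 21 is 2.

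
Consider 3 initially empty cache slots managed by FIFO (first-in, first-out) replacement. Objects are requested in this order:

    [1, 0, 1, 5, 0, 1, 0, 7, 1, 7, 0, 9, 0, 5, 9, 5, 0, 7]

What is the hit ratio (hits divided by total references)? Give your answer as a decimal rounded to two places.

1 → miss, frames [1]
0 → miss, frames [1, 0]
1 → hit
5 → miss, frames [1, 0, 5]
0 → hit
1 → hit
0 → hit
7 → miss, evict 1, frames [0, 5, 7]
1 → miss, evict 0, frames [5, 7, 1]
7 → hit
0 → miss, evict 5, frames [7, 1, 0]
9 → miss, evict 7, frames [1, 0, 9]
0 → hit
5 → miss, evict 1, frames [0, 9, 5]
9 → hit
5 → hit
0 → hit
7 → miss, evict 0, frames [9, 5, 7]
Hits: 9 of 18 references → 9/18 = 0.5000.

0.50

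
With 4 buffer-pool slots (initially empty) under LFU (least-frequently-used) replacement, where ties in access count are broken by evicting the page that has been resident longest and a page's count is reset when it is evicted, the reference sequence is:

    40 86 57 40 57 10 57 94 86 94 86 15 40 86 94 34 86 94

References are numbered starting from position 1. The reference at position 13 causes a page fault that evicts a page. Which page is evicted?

pos 1: 40 → fault, frames (40)
pos 2: 86 → fault, frames (40 86)
pos 3: 57 → fault, frames (40 86 57)
pos 4: 40 → hit
pos 5: 57 → hit
pos 6: 10 → fault, frames (40 86 57 10)
pos 7: 57 → hit
pos 8: 94 → fault, evict 86, frames (40 57 10 94)
pos 9: 86 → fault, evict 10, frames (40 57 94 86)
pos 10: 94 → hit
pos 11: 86 → hit
pos 12: 15 → fault, evict 40, frames (57 94 86 15)
pos 13: 40 → fault, evict 15, frames (57 94 86 40)
At position 13, page 15 is evicted.

15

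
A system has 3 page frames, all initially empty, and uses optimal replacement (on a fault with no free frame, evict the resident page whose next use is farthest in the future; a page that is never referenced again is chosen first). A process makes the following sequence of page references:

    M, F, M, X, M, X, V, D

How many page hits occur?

3

M -> fault, frames (M)
F -> fault, frames (M F)
M -> hit
X -> fault, frames (M F X)
M -> hit
X -> hit
V -> fault, evict X, frames (M F V)
D -> fault, evict V, frames (M F D)
Hits: 3.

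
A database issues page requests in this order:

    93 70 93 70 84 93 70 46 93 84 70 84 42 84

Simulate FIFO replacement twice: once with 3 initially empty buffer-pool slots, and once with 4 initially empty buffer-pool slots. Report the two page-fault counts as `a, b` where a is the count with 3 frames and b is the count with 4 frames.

8, 5

3 frames: F F . . F . . F F . F F F . → 8 faults.
4 frames: F F . . F . . F . . . . F . → 5 faults.
5 < 8: adding a frame reduced faults, as is typical.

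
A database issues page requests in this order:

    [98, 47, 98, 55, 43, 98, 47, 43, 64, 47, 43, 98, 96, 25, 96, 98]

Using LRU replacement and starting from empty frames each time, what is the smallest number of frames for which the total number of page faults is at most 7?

4

f=1: 16 faults
f=2: 14 faults
f=3: 9 faults
f=4: 7 faults
f=5: 7 faults
f=6: 7 faults
f=7: 7 faults
Smallest f with faults ≤ 7 is 4.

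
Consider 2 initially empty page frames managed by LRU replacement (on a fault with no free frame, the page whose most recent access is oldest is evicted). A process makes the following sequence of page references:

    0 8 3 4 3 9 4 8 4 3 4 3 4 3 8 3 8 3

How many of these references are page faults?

0 → miss, frames (0)
8 → miss, frames (0 8)
3 → miss, evict 0, frames (8 3)
4 → miss, evict 8, frames (3 4)
3 → hit
9 → miss, evict 4, frames (3 9)
4 → miss, evict 3, frames (9 4)
8 → miss, evict 9, frames (4 8)
4 → hit
3 → miss, evict 8, frames (4 3)
4 → hit
3 → hit
4 → hit
3 → hit
8 → miss, evict 4, frames (3 8)
3 → hit
8 → hit
3 → hit
Page faults: 9.

9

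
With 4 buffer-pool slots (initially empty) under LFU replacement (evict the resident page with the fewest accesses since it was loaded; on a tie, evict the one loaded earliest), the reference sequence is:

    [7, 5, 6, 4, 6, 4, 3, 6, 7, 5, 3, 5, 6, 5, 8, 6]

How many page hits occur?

7: fault, frames {7}
5: fault, frames {7,5}
6: fault, frames {7,5,6}
4: fault, frames {7,5,6,4}
6: hit
4: hit
3: fault, evict 7, frames {5,6,4,3}
6: hit
7: fault, evict 5, frames {6,4,3,7}
5: fault, evict 3, frames {6,4,7,5}
3: fault, evict 7, frames {6,4,5,3}
5: hit
6: hit
5: hit
8: fault, evict 3, frames {6,4,5,8}
6: hit
Hits: 7.

7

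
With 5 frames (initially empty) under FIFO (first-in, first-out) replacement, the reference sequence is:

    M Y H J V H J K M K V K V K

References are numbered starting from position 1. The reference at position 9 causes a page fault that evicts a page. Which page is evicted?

Y

pos 1: M: fault, frames (M)
pos 2: Y: fault, frames (M Y)
pos 3: H: fault, frames (M Y H)
pos 4: J: fault, frames (M Y H J)
pos 5: V: fault, frames (M Y H J V)
pos 6: H: hit
pos 7: J: hit
pos 8: K: fault, evict M, frames (Y H J V K)
pos 9: M: fault, evict Y, frames (H J V K M)
At position 9, page Y is evicted.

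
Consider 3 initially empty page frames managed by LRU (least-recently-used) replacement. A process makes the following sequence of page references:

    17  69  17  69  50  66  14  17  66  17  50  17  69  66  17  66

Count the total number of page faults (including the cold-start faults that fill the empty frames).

17 -> fault, frames [17]
69 -> fault, frames [17, 69]
17 -> hit
69 -> hit
50 -> fault, frames [17, 69, 50]
66 -> fault, evict 17, frames [69, 50, 66]
14 -> fault, evict 69, frames [50, 66, 14]
17 -> fault, evict 50, frames [66, 14, 17]
66 -> hit
17 -> hit
50 -> fault, evict 14, frames [66, 17, 50]
17 -> hit
69 -> fault, evict 66, frames [50, 17, 69]
66 -> fault, evict 50, frames [17, 69, 66]
17 -> hit
66 -> hit
Page faults: 9.

9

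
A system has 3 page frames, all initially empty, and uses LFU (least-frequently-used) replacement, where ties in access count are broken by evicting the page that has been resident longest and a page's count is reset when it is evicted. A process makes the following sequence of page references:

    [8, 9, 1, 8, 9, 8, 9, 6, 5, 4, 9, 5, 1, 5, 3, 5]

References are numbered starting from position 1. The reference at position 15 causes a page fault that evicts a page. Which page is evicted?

pos 1: 8: miss, frames [8]
pos 2: 9: miss, frames [8, 9]
pos 3: 1: miss, frames [8, 9, 1]
pos 4: 8: hit
pos 5: 9: hit
pos 6: 8: hit
pos 7: 9: hit
pos 8: 6: miss, evict 1, frames [8, 9, 6]
pos 9: 5: miss, evict 6, frames [8, 9, 5]
pos 10: 4: miss, evict 5, frames [8, 9, 4]
pos 11: 9: hit
pos 12: 5: miss, evict 4, frames [8, 9, 5]
pos 13: 1: miss, evict 5, frames [8, 9, 1]
pos 14: 5: miss, evict 1, frames [8, 9, 5]
pos 15: 3: miss, evict 5, frames [8, 9, 3]
At position 15, page 5 is evicted.

5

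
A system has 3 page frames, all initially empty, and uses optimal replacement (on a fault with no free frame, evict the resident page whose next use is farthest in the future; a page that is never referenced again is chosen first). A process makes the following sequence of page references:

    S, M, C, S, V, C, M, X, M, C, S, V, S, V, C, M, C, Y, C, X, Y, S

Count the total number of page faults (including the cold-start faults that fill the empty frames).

S -> fault, frames (S)
M -> fault, frames (S M)
C -> fault, frames (S M C)
S -> hit
V -> fault, evict S, frames (M C V)
C -> hit
M -> hit
X -> fault, evict V, frames (M C X)
M -> hit
C -> hit
S -> fault, evict X, frames (M C S)
V -> fault, evict M, frames (C S V)
S -> hit
V -> hit
C -> hit
M -> fault, evict V, frames (C S M)
C -> hit
Y -> fault, evict M, frames (C S Y)
C -> hit
X -> fault, evict C, frames (S Y X)
Y -> hit
S -> hit
Page faults: 10.

10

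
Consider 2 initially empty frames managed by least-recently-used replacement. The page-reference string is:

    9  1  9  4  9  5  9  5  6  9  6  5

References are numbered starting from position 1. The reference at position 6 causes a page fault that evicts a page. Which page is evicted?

4

pos 1: 9 -> fault, frames (9)
pos 2: 1 -> fault, frames (9 1)
pos 3: 9 -> hit
pos 4: 4 -> fault, evict 1, frames (9 4)
pos 5: 9 -> hit
pos 6: 5 -> fault, evict 4, frames (9 5)
At position 6, page 4 is evicted.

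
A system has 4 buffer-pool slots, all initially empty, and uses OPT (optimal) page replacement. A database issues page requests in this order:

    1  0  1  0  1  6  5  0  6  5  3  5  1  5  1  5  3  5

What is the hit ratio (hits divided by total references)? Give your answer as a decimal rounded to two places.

0.72

1 → miss, frames [1]
0 → miss, frames [1, 0]
1 → hit
0 → hit
1 → hit
6 → miss, frames [1, 0, 6]
5 → miss, frames [1, 0, 6, 5]
0 → hit
6 → hit
5 → hit
3 → miss, evict 6, frames [1, 0, 5, 3]
5 → hit
1 → hit
5 → hit
1 → hit
5 → hit
3 → hit
5 → hit
Hits: 13 of 18 references → 13/18 = 0.7222.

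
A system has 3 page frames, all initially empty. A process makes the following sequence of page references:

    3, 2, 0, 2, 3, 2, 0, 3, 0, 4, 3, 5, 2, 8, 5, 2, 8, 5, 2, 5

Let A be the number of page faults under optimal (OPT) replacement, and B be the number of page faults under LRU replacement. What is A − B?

-1

Under OPT: F F F . . . . . . F . F . F . . . . . . → 6 faults.
Under LRU: F F F . . . . . . F . F F F . . . . . . → 7 faults.
A − B = 6 − 7 = -1.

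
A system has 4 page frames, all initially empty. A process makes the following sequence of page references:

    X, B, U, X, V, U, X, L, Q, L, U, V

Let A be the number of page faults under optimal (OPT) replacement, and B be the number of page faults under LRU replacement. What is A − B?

-1

Under OPT: F F F . F . . F F . . . → 6 faults.
Under LRU: F F F . F . . F F . . F → 7 faults.
A − B = 6 − 7 = -1.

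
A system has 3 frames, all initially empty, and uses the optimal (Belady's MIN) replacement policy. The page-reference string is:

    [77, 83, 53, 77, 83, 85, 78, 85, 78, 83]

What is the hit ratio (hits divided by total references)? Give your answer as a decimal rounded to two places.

0.50

77 → miss, frames {77}
83 → miss, frames {77,83}
53 → miss, frames {77,83,53}
77 → hit
83 → hit
85 → miss, evict 53, frames {77,83,85}
78 → miss, evict 77, frames {83,85,78}
85 → hit
78 → hit
83 → hit
Hits: 5 of 10 references → 5/10 = 0.5000.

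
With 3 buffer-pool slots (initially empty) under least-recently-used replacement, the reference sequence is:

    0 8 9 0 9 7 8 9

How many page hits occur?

0 -> miss, frames [0]
8 -> miss, frames [0, 8]
9 -> miss, frames [0, 8, 9]
0 -> hit
9 -> hit
7 -> miss, evict 8, frames [0, 9, 7]
8 -> miss, evict 0, frames [9, 7, 8]
9 -> hit
Hits: 3.

3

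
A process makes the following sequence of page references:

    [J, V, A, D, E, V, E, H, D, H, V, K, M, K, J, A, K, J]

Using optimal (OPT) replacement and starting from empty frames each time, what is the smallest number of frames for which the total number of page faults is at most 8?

5

f=1: 18 faults
f=2: 13 faults
f=3: 10 faults
f=4: 9 faults
f=5: 8 faults
f=6: 8 faults
f=7: 8 faults
f=8: 8 faults
Smallest f with faults ≤ 8 is 5.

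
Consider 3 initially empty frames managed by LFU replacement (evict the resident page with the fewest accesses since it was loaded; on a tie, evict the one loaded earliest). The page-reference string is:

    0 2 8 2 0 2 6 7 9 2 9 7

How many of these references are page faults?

0: fault, frames [0]
2: fault, frames [0, 2]
8: fault, frames [0, 2, 8]
2: hit
0: hit
2: hit
6: fault, evict 8, frames [0, 2, 6]
7: fault, evict 6, frames [0, 2, 7]
9: fault, evict 7, frames [0, 2, 9]
2: hit
9: hit
7: fault, evict 0, frames [2, 9, 7]
Page faults: 7.

7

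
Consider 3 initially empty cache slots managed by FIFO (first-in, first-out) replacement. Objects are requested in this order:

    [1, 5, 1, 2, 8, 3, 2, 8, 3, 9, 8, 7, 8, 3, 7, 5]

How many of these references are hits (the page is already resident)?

6

1: fault, frames {1}
5: fault, frames {1,5}
1: hit
2: fault, frames {1,5,2}
8: fault, evict 1, frames {5,2,8}
3: fault, evict 5, frames {2,8,3}
2: hit
8: hit
3: hit
9: fault, evict 2, frames {8,3,9}
8: hit
7: fault, evict 8, frames {3,9,7}
8: fault, evict 3, frames {9,7,8}
3: fault, evict 9, frames {7,8,3}
7: hit
5: fault, evict 7, frames {8,3,5}
Hits: 6.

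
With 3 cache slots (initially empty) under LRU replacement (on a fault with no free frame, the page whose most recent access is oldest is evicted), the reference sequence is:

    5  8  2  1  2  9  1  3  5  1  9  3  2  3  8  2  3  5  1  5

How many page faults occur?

5 → miss, frames {5}
8 → miss, frames {5,8}
2 → miss, frames {5,8,2}
1 → miss, evict 5, frames {8,2,1}
2 → hit
9 → miss, evict 8, frames {1,2,9}
1 → hit
3 → miss, evict 2, frames {9,1,3}
5 → miss, evict 9, frames {1,3,5}
1 → hit
9 → miss, evict 3, frames {5,1,9}
3 → miss, evict 5, frames {1,9,3}
2 → miss, evict 1, frames {9,3,2}
3 → hit
8 → miss, evict 9, frames {2,3,8}
2 → hit
3 → hit
5 → miss, evict 8, frames {2,3,5}
1 → miss, evict 2, frames {3,5,1}
5 → hit
Page faults: 13.

13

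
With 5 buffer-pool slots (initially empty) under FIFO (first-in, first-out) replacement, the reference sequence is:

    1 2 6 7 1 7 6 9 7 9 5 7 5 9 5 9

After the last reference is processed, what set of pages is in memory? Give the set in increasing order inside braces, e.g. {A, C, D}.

1 → miss, frames [1]
2 → miss, frames [1, 2]
6 → miss, frames [1, 2, 6]
7 → miss, frames [1, 2, 6, 7]
1 → hit
7 → hit
6 → hit
9 → miss, frames [1, 2, 6, 7, 9]
7 → hit
9 → hit
5 → miss, evict 1, frames [2, 6, 7, 9, 5]
7 → hit
5 → hit
9 → hit
5 → hit
9 → hit

{2, 5, 6, 7, 9}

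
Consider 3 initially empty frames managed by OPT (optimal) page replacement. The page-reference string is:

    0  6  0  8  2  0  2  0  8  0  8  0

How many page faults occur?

4

0: miss, frames [0]
6: miss, frames [0, 6]
0: hit
8: miss, frames [0, 6, 8]
2: miss, evict 6, frames [0, 8, 2]
0: hit
2: hit
0: hit
8: hit
0: hit
8: hit
0: hit
Page faults: 4.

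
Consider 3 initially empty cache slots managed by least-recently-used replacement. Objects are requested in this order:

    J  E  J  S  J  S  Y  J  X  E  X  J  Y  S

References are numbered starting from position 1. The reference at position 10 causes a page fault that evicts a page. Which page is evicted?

pos 1: J: fault, frames [J]
pos 2: E: fault, frames [J, E]
pos 3: J: hit
pos 4: S: fault, frames [E, J, S]
pos 5: J: hit
pos 6: S: hit
pos 7: Y: fault, evict E, frames [J, S, Y]
pos 8: J: hit
pos 9: X: fault, evict S, frames [Y, J, X]
pos 10: E: fault, evict Y, frames [J, X, E]
At position 10, page Y is evicted.

Y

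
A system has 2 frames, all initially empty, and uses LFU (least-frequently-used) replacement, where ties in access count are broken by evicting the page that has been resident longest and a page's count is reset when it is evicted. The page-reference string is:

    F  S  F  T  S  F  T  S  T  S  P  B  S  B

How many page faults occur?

12

F -> fault, frames (F)
S -> fault, frames (F S)
F -> hit
T -> fault, evict S, frames (F T)
S -> fault, evict T, frames (F S)
F -> hit
T -> fault, evict S, frames (F T)
S -> fault, evict T, frames (F S)
T -> fault, evict S, frames (F T)
S -> fault, evict T, frames (F S)
P -> fault, evict S, frames (F P)
B -> fault, evict P, frames (F B)
S -> fault, evict B, frames (F S)
B -> fault, evict S, frames (F B)
Page faults: 12.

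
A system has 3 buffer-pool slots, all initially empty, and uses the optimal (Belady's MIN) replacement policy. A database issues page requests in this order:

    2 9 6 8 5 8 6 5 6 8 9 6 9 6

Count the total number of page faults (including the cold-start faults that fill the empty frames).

2 → fault, frames [2]
9 → fault, frames [2, 9]
6 → fault, frames [2, 9, 6]
8 → fault, evict 2, frames [9, 6, 8]
5 → fault, evict 9, frames [6, 8, 5]
8 → hit
6 → hit
5 → hit
6 → hit
8 → hit
9 → fault, evict 5, frames [6, 8, 9]
6 → hit
9 → hit
6 → hit
Page faults: 6.

6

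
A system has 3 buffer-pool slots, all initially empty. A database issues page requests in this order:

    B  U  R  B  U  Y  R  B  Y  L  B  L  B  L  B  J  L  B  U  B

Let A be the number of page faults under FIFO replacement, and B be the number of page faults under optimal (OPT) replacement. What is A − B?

Under FIFO: F F F . . F . F . F . . . . . F . . F F → 9 faults.
Under OPT: F F F . . F . . . F . . . . . F . . F . → 7 faults.
A − B = 9 − 7 = 2.

2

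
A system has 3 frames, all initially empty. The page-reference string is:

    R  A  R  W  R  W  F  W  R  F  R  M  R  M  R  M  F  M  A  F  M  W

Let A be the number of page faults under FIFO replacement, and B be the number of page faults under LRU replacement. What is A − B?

Under FIFO: F F . F . . F . F . . F . . . . . . F F . F → 9 faults.
Under LRU: F F . F . . F . . . . F . . . . . . F . . F → 7 faults.
A − B = 9 − 7 = 2.

2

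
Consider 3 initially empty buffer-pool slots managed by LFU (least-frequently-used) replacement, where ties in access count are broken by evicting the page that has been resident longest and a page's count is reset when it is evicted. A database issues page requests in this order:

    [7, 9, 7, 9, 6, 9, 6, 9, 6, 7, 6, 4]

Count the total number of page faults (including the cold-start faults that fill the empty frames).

7 → fault, frames [7]
9 → fault, frames [7, 9]
7 → hit
9 → hit
6 → fault, frames [7, 9, 6]
9 → hit
6 → hit
9 → hit
6 → hit
7 → hit
6 → hit
4 → fault, evict 7, frames [9, 6, 4]
Page faults: 4.

4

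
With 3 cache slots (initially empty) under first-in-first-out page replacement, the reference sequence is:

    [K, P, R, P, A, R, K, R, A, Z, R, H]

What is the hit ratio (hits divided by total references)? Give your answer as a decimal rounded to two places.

0.33

K: miss, frames [K]
P: miss, frames [K, P]
R: miss, frames [K, P, R]
P: hit
A: miss, evict K, frames [P, R, A]
R: hit
K: miss, evict P, frames [R, A, K]
R: hit
A: hit
Z: miss, evict R, frames [A, K, Z]
R: miss, evict A, frames [K, Z, R]
H: miss, evict K, frames [Z, R, H]
Hits: 4 of 12 references → 4/12 = 0.3333.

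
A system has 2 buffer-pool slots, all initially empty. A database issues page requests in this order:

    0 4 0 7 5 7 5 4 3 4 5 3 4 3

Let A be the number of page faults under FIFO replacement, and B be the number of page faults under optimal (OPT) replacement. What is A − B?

Under FIFO: F F . F F . . F F . F . F F → 9 faults.
Under OPT: F F . F F . . F F . F . F . → 8 faults.
A − B = 9 − 8 = 1.

1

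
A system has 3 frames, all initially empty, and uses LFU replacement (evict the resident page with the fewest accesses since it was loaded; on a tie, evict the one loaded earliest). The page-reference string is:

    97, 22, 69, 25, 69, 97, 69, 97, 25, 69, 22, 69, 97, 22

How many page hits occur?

8

97 → fault, frames (97)
22 → fault, frames (97 22)
69 → fault, frames (97 22 69)
25 → fault, evict 97, frames (22 69 25)
69 → hit
97 → fault, evict 22, frames (69 25 97)
69 → hit
97 → hit
25 → hit
69 → hit
22 → fault, evict 25, frames (69 97 22)
69 → hit
97 → hit
22 → hit
Hits: 8.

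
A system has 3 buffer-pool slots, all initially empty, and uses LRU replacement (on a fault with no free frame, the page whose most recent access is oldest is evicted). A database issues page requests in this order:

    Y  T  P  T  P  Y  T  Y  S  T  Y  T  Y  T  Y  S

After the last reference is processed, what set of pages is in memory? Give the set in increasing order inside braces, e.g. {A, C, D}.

Y → miss, frames [Y]
T → miss, frames [Y, T]
P → miss, frames [Y, T, P]
T → hit
P → hit
Y → hit
T → hit
Y → hit
S → miss, evict P, frames [T, Y, S]
T → hit
Y → hit
T → hit
Y → hit
T → hit
Y → hit
S → hit

{S, T, Y}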